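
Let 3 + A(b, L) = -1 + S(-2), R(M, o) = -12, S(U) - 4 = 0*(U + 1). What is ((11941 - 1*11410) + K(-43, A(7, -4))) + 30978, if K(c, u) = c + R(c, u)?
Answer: 31454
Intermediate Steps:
S(U) = 4 (S(U) = 4 + 0*(U + 1) = 4 + 0*(1 + U) = 4 + 0 = 4)
A(b, L) = 0 (A(b, L) = -3 + (-1 + 4) = -3 + 3 = 0)
K(c, u) = -12 + c (K(c, u) = c - 12 = -12 + c)
((11941 - 1*11410) + K(-43, A(7, -4))) + 30978 = ((11941 - 1*11410) + (-12 - 43)) + 30978 = ((11941 - 11410) - 55) + 30978 = (531 - 55) + 30978 = 476 + 30978 = 31454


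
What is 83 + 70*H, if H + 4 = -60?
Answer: -4397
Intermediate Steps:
H = -64 (H = -4 - 60 = -64)
83 + 70*H = 83 + 70*(-64) = 83 - 4480 = -4397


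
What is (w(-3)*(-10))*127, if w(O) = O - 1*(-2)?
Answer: 1270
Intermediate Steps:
w(O) = 2 + O (w(O) = O + 2 = 2 + O)
(w(-3)*(-10))*127 = ((2 - 3)*(-10))*127 = -1*(-10)*127 = 10*127 = 1270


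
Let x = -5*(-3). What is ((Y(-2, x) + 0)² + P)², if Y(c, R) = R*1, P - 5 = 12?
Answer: 58564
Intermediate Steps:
P = 17 (P = 5 + 12 = 17)
x = 15
Y(c, R) = R
((Y(-2, x) + 0)² + P)² = ((15 + 0)² + 17)² = (15² + 17)² = (225 + 17)² = 242² = 58564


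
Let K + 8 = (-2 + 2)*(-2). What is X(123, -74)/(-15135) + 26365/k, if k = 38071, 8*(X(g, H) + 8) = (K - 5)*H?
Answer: 1579043221/2304818340 ≈ 0.68511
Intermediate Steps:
K = -8 (K = -8 + (-2 + 2)*(-2) = -8 + 0*(-2) = -8 + 0 = -8)
X(g, H) = -8 - 13*H/8 (X(g, H) = -8 + ((-8 - 5)*H)/8 = -8 + (-13*H)/8 = -8 - 13*H/8)
X(123, -74)/(-15135) + 26365/k = (-8 - 13/8*(-74))/(-15135) + 26365/38071 = (-8 + 481/4)*(-1/15135) + 26365*(1/38071) = (449/4)*(-1/15135) + 26365/38071 = -449/60540 + 26365/38071 = 1579043221/2304818340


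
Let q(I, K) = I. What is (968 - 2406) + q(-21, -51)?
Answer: -1459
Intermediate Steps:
(968 - 2406) + q(-21, -51) = (968 - 2406) - 21 = -1438 - 21 = -1459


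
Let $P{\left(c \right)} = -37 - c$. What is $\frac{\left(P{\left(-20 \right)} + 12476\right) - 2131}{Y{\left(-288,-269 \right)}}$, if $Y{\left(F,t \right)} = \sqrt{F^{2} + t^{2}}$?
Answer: $\frac{10328 \sqrt{155305}}{155305} \approx 26.207$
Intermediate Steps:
$\frac{\left(P{\left(-20 \right)} + 12476\right) - 2131}{Y{\left(-288,-269 \right)}} = \frac{\left(\left(-37 - -20\right) + 12476\right) - 2131}{\sqrt{\left(-288\right)^{2} + \left(-269\right)^{2}}} = \frac{\left(\left(-37 + 20\right) + 12476\right) - 2131}{\sqrt{82944 + 72361}} = \frac{\left(-17 + 12476\right) - 2131}{\sqrt{155305}} = \left(12459 - 2131\right) \frac{\sqrt{155305}}{155305} = 10328 \frac{\sqrt{155305}}{155305} = \frac{10328 \sqrt{155305}}{155305}$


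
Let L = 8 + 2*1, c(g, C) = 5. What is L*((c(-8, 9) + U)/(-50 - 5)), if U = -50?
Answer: 90/11 ≈ 8.1818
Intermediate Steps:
L = 10 (L = 8 + 2 = 10)
L*((c(-8, 9) + U)/(-50 - 5)) = 10*((5 - 50)/(-50 - 5)) = 10*(-45/(-55)) = 10*(-45*(-1/55)) = 10*(9/11) = 90/11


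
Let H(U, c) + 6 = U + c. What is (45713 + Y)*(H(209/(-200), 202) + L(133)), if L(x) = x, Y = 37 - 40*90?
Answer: 55293213/4 ≈ 1.3823e+7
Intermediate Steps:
Y = -3563 (Y = 37 - 3600 = -3563)
H(U, c) = -6 + U + c (H(U, c) = -6 + (U + c) = -6 + U + c)
(45713 + Y)*(H(209/(-200), 202) + L(133)) = (45713 - 3563)*((-6 + 209/(-200) + 202) + 133) = 42150*((-6 + 209*(-1/200) + 202) + 133) = 42150*((-6 - 209/200 + 202) + 133) = 42150*(38991/200 + 133) = 42150*(65591/200) = 55293213/4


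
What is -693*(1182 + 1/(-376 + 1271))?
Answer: -733118463/895 ≈ -8.1913e+5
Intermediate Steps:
-693*(1182 + 1/(-376 + 1271)) = -693*(1182 + 1/895) = -693*1057891/895 = -733118463/895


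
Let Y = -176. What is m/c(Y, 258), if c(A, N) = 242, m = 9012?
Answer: 4506/121 ≈ 37.240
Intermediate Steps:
m/c(Y, 258) = 9012/242 = 9012*(1/242) = 4506/121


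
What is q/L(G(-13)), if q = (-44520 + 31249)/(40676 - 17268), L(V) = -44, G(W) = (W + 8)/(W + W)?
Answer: 13271/1029952 ≈ 0.012885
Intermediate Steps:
G(W) = (8 + W)/(2*W) (G(W) = (8 + W)/((2*W)) = (8 + W)*(1/(2*W)) = (8 + W)/(2*W))
q = -13271/23408 ≈ -0.56694
q/L(G(-13)) = -13271/23408/(-44) = -13271/23408*(-1/44) = 13271/1029952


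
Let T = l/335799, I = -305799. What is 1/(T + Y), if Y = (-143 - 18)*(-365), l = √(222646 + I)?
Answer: 946628329726395/55628613796371614054 - 335799*I*√1697/55628613796371614054 ≈ 1.7017e-5 - 2.4867e-13*I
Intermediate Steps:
l = 7*I*√1697 (l = √(222646 - 305799) = √(-83153) = 7*I*√1697 ≈ 288.36*I)
Y = 58765 (Y = -161*(-365) = 58765)
T = 7*I*√1697/335799 (T = (7*I*√1697)/335799 = (7*I*√1697)*(1/335799) = 7*I*√1697/335799 ≈ 0.00085874*I)
1/(T + Y) = 1/(7*I*√1697/335799 + 58765) = 1/(58765 + 7*I*√1697/335799)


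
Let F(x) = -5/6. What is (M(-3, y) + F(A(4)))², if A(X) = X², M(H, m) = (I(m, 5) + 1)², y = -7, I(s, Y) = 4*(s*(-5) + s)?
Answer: 5868938881/36 ≈ 1.6303e+8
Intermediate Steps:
I(s, Y) = -16*s (I(s, Y) = 4*(-5*s + s) = 4*(-4*s) = -16*s)
M(H, m) = (1 - 16*m)² (M(H, m) = (-16*m + 1)² = (1 - 16*m)²)
F(x) = -⅚ (F(x) = -5*⅙ = -⅚)
(M(-3, y) + F(A(4)))² = ((-1 + 16*(-7))² - ⅚)² = ((-1 - 112)² - ⅚)² = ((-113)² - ⅚)² = (12769 - ⅚)² = (76609/6)² = 5868938881/36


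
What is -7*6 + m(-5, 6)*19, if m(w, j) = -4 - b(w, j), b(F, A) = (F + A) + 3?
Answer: -194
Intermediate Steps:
b(F, A) = 3 + A + F (b(F, A) = (A + F) + 3 = 3 + A + F)
m(w, j) = -7 - j - w (m(w, j) = -4 - (3 + j + w) = -4 + (-3 - j - w) = -7 - j - w)
-7*6 + m(-5, 6)*19 = -7*6 + (-7 - 1*6 - 1*(-5))*19 = -42 + (-7 - 6 + 5)*19 = -42 - 8*19 = -42 - 152 = -194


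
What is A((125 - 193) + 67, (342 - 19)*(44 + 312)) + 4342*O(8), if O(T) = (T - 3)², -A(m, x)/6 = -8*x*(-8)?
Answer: -44046842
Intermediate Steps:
A(m, x) = -384*x (A(m, x) = -6*(-8*x)*(-8) = -384*x)
O(T) = (-3 + T)²
A((125 - 193) + 67, (342 - 19)*(44 + 312)) + 4342*O(8) = -384*(342 - 19)*(44 + 312) + 4342*(-3 + 8)² = -124032*356 + 4342*5² = -384*114988 + 4342*25 = -44155392 + 108550 = -44046842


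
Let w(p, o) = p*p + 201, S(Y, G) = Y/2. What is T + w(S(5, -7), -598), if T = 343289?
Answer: 1373985/4 ≈ 3.4350e+5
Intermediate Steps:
S(Y, G) = Y/2 (S(Y, G) = Y*(½) = Y/2)
w(p, o) = 201 + p² (w(p, o) = p² + 201 = 201 + p²)
T + w(S(5, -7), -598) = 343289 + (201 + ((½)*5)²) = 343289 + (201 + (5/2)²) = 343289 + (201 + 25/4) = 343289 + 829/4 = 1373985/4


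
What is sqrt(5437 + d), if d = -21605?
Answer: 2*I*sqrt(4042) ≈ 127.15*I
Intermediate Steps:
sqrt(5437 + d) = sqrt(5437 - 21605) = sqrt(-16168) = 2*I*sqrt(4042)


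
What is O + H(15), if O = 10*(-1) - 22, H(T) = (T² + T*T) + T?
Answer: 433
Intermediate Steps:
H(T) = T + 2*T² (H(T) = (T² + T²) + T = 2*T² + T = T + 2*T²)
O = -32 (O = -10 - 22 = -32)
O + H(15) = -32 + 15*(1 + 2*15) = -32 + 15*(1 + 30) = -32 + 15*31 = -32 + 465 = 433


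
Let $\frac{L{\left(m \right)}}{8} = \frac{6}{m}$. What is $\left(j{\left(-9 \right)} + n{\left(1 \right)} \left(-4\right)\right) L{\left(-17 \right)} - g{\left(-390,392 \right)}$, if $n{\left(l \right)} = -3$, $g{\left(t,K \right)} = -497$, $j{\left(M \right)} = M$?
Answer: $\frac{8305}{17} \approx 488.53$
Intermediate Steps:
$L{\left(m \right)} = \frac{48}{m}$ ($L{\left(m \right)} = 8 \frac{6}{m} = \frac{48}{m}$)
$\left(j{\left(-9 \right)} + n{\left(1 \right)} \left(-4\right)\right) L{\left(-17 \right)} - g{\left(-390,392 \right)} = \left(-9 - -12\right) \frac{48}{-17} - -497 = \left(-9 + 12\right) 48 \left(- \frac{1}{17}\right) + 497 = 3 \left(- \frac{48}{17}\right) + 497 = - \frac{144}{17} + 497 = \frac{8305}{17}$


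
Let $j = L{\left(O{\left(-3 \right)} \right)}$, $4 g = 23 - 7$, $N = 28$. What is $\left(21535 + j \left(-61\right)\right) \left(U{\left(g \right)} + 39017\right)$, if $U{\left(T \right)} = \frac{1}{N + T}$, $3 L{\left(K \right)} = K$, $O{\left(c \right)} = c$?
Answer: $\frac{6740894455}{8} \approx 8.4261 \cdot 10^{8}$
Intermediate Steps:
$g = 4$ ($g = \frac{23 - 7}{4} = \frac{1}{4} \cdot 16 = 4$)
$L{\left(K \right)} = \frac{K}{3}$
$j = -1$ ($j = \frac{1}{3} \left(-3\right) = -1$)
$U{\left(T \right)} = \frac{1}{28 + T}$
$\left(21535 + j \left(-61\right)\right) \left(U{\left(g \right)} + 39017\right) = \left(21535 - -61\right) \left(\frac{1}{28 + 4} + 39017\right) = \left(21535 + 61\right) \left(\frac{1}{32} + 39017\right) = 21596 \left(\frac{1}{32} + 39017\right) = 21596 \cdot \frac{1248545}{32} = \frac{6740894455}{8}$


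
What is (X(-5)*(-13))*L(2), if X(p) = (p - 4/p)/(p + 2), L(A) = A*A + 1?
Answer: -91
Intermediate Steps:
L(A) = 1 + A² (L(A) = A² + 1 = 1 + A²)
X(p) = (p - 4/p)/(2 + p)
(X(-5)*(-13))*L(2) = (((-2 - 5)/(-5))*(-13))*(1 + 2²) = (-⅕*(-7)*(-13))*(1 + 4) = ((7/5)*(-13))*5 = -91/5*5 = -91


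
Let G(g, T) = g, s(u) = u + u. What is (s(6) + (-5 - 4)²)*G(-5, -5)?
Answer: -465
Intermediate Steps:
s(u) = 2*u
(s(6) + (-5 - 4)²)*G(-5, -5) = (2*6 + (-5 - 4)²)*(-5) = (12 + (-9)²)*(-5) = (12 + 81)*(-5) = 93*(-5) = -465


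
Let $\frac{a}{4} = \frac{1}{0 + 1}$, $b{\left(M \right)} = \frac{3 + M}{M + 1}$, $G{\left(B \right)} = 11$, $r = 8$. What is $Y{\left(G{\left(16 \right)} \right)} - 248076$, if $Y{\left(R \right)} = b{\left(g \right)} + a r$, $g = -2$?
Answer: $-248045$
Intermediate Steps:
$b{\left(M \right)} = \frac{3 + M}{1 + M}$
$a = 4$ ($a = \frac{4}{0 + 1} = \frac{4}{1} = 4 \cdot 1 = 4$)
$Y{\left(R \right)} = 31$ ($Y{\left(R \right)} = \frac{3 - 2}{1 - 2} + 4 \cdot 8 = \frac{1}{-1} \cdot 1 + 32 = \left(-1\right) 1 + 32 = -1 + 32 = 31$)
$Y{\left(G{\left(16 \right)} \right)} - 248076 = 31 - 248076 = -248045$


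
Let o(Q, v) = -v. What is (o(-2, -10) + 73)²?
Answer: 6889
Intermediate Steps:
(o(-2, -10) + 73)² = (-1*(-10) + 73)² = (10 + 73)² = 83² = 6889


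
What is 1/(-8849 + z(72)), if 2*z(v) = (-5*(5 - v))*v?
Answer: 1/3211 ≈ 0.00031143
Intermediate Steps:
z(v) = v*(-25 + 5*v)/2 (z(v) = ((-5*(5 - v))*v)/2 = ((-25 + 5*v)*v)/2 = (v*(-25 + 5*v))/2 = v*(-25 + 5*v)/2)
1/(-8849 + z(72)) = 1/(-8849 + (5/2)*72*(-5 + 72)) = 1/(-8849 + (5/2)*72*67) = 1/(-8849 + 12060) = 1/3211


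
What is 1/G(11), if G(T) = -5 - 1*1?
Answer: -⅙ ≈ -0.16667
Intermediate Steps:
G(T) = -6 (G(T) = -5 - 1 = -6)
1/G(11) = 1/(-6) = -⅙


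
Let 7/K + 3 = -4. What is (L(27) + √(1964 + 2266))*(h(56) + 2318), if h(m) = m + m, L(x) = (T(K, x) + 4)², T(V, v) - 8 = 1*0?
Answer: 349920 + 7290*√470 ≈ 5.0796e+5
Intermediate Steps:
K = -1 (K = 7/(-3 - 4) = 7/(-7) = 7*(-⅐) = -1)
T(V, v) = 8 (T(V, v) = 8 + 1*0 = 8 + 0 = 8)
L(x) = 144 (L(x) = (8 + 4)² = 12² = 144)
h(m) = 2*m
(L(27) + √(1964 + 2266))*(h(56) + 2318) = (144 + √(1964 + 2266))*(2*56 + 2318) = (144 + √4230)*(112 + 2318) = (144 + 3*√470)*2430 = 349920 + 7290*√470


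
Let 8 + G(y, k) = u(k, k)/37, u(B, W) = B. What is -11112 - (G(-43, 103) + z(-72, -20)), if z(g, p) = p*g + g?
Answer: -461567/37 ≈ -12475.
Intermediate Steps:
z(g, p) = g + g*p (z(g, p) = g*p + g = g + g*p)
G(y, k) = -8 + k/37
-11112 - (G(-43, 103) + z(-72, -20)) = -11112 - ((-8 + (1/37)*103) - 72*(1 - 20)) = -11112 - ((-8 + 103/37) - 72*(-19)) = -11112 - (-193/37 + 1368) = -11112 - 1*50423/37 = -11112 - 50423/37 = -461567/37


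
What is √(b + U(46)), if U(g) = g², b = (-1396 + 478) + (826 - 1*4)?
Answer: 2*√505 ≈ 44.944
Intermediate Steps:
b = -96 (b = -918 + (826 - 4) = -918 + 822 = -96)
√(b + U(46)) = √(-96 + 46²) = √(-96 + 2116) = √2020 = 2*√505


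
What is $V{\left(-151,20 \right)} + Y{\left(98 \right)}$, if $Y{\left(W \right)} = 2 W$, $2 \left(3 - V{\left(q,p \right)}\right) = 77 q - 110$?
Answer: $\frac{12135}{2} \approx 6067.5$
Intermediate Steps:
$V{\left(q,p \right)} = 58 - \frac{77 q}{2}$ ($V{\left(q,p \right)} = 3 - \frac{77 q - 110}{2} = 3 - \frac{-110 + 77 q}{2} = 3 - \left(-55 + \frac{77 q}{2}\right) = 58 - \frac{77 q}{2}$)
$V{\left(-151,20 \right)} + Y{\left(98 \right)} = \left(58 - - \frac{11627}{2}\right) + 2 \cdot 98 = \left(58 + \frac{11627}{2}\right) + 196 = \frac{11743}{2} + 196 = \frac{12135}{2}$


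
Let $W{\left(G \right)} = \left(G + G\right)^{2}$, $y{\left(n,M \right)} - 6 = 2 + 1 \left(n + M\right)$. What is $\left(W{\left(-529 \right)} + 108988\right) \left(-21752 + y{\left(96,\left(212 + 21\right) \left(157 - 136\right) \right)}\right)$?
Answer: $-20581037760$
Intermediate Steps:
$y{\left(n,M \right)} = 8 + M + n$ ($y{\left(n,M \right)} = 6 + \left(2 + 1 \left(n + M\right)\right) = 6 + \left(2 + 1 \left(M + n\right)\right) = 6 + \left(2 + \left(M + n\right)\right) = 6 + \left(2 + M + n\right) = 8 + M + n$)
$W{\left(G \right)} = 4 G^{2}$ ($W{\left(G \right)} = \left(2 G\right)^{2} = 4 G^{2}$)
$\left(W{\left(-529 \right)} + 108988\right) \left(-21752 + y{\left(96,\left(212 + 21\right) \left(157 - 136\right) \right)}\right) = \left(4 \left(-529\right)^{2} + 108988\right) \left(-21752 + \left(8 + \left(212 + 21\right) \left(157 - 136\right) + 96\right)\right) = \left(4 \cdot 279841 + 108988\right) \left(-21752 + \left(8 + 233 \cdot 21 + 96\right)\right) = \left(1119364 + 108988\right) \left(-21752 + \left(8 + 4893 + 96\right)\right) = 1228352 \left(-21752 + 4997\right) = 1228352 \left(-16755\right) = -20581037760$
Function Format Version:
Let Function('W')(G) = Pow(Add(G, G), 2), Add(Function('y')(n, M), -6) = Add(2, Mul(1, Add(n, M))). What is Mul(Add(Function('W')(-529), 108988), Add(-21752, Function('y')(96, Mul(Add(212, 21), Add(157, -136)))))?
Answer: -20581037760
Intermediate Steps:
Function('y')(n, M) = Add(8, M, n) (Function('y')(n, M) = Add(6, Add(2, Mul(1, Add(n, M)))) = Add(6, Add(2, Mul(1, Add(M, n)))) = Add(6, Add(2, Add(M, n))) = Add(6, Add(2, M, n)) = Add(8, M, n))
Function('W')(G) = Mul(4, Pow(G, 2)) (Function('W')(G) = Pow(Mul(2, G), 2) = Mul(4, Pow(G, 2)))
Mul(Add(Function('W')(-529), 108988), Add(-21752, Function('y')(96, Mul(Add(212, 21), Add(157, -136))))) = Mul(Add(Mul(4, Pow(-529, 2)), 108988), Add(-21752, Add(8, Mul(Add(212, 21), Add(157, -136)), 96))) = Mul(Add(Mul(4, 279841), 108988), Add(-21752, Add(8, Mul(233, 21), 96))) = Mul(Add(1119364, 108988), Add(-21752, Add(8, 4893, 96))) = Mul(1228352, Add(-21752, 4997)) = Mul(1228352, -16755) = -20581037760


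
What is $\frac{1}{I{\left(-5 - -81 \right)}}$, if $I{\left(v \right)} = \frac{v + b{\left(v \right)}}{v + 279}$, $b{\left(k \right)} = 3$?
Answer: $\frac{355}{79} \approx 4.4937$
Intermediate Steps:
$I{\left(v \right)} = \frac{3 + v}{279 + v}$ ($I{\left(v \right)} = \frac{v + 3}{v + 279} = \frac{3 + v}{279 + v}$)
$\frac{1}{I{\left(-5 - -81 \right)}} = \frac{1}{\frac{1}{279 - -76} \left(3 - -76\right)} = \frac{1}{\frac{1}{279 + \left(-5 + 81\right)} \left(3 + \left(-5 + 81\right)\right)} = \frac{1}{\frac{1}{279 + 76} \left(3 + 76\right)} = \frac{1}{\frac{1}{355} \cdot 79} = \frac{1}{\frac{79}{355}} = \frac{355}{79}$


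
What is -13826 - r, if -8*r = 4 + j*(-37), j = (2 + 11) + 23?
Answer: -13992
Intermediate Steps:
j = 36 (j = 13 + 23 = 36)
r = 166 (r = -(4 + 36*(-37))/8 = -(4 - 1332)/8 = -1/8*(-1328) = 166)
-13826 - r = -13826 - 1*166 = -13826 - 166 = -13992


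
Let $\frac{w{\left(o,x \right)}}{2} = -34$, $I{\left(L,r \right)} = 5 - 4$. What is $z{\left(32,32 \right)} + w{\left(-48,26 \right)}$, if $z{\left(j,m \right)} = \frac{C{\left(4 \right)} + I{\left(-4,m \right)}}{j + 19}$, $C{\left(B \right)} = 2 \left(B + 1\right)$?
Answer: $- \frac{3457}{51} \approx -67.784$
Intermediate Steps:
$I{\left(L,r \right)} = 1$
$w{\left(o,x \right)} = -68$ ($w{\left(o,x \right)} = 2 \left(-34\right) = -68$)
$C{\left(B \right)} = 2 + 2 B$ ($C{\left(B \right)} = 2 \left(1 + B\right) = 2 + 2 B$)
$z{\left(j,m \right)} = \frac{11}{19 + j}$ ($z{\left(j,m \right)} = \frac{\left(2 + 2 \cdot 4\right) + 1}{j + 19} = \frac{\left(2 + 8\right) + 1}{19 + j} = \frac{10 + 1}{19 + j} = \frac{11}{19 + j}$)
$z{\left(32,32 \right)} + w{\left(-48,26 \right)} = \frac{11}{19 + 32} - 68 = \frac{11}{51} - 68 = - \frac{3457}{51}$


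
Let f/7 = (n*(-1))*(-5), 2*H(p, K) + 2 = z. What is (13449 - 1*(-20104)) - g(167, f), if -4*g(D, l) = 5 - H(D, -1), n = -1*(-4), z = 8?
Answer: 67107/2 ≈ 33554.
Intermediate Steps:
H(p, K) = 3 (H(p, K) = -1 + (1/2)*8 = -1 + 4 = 3)
n = 4
f = 140 (f = 7*((4*(-1))*(-5)) = 7*(-4*(-5)) = 7*20 = 140)
g(D, l) = -1/2 (g(D, l) = -(5 - 1*3)/4 = -(5 - 3)/4 = -1/4*2 = -1/2)
(13449 - 1*(-20104)) - g(167, f) = (13449 - 1*(-20104)) - 1*(-1/2) = (13449 + 20104) + 1/2 = 33553 + 1/2 = 67107/2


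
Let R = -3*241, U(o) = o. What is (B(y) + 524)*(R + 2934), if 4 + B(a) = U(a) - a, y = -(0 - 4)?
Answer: 1149720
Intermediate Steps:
y = 4 (y = -1*(-4) = 4)
R = -723
B(a) = -4 (B(a) = -4 + (a - a) = -4 + 0 = -4)
(B(y) + 524)*(R + 2934) = (-4 + 524)*(-723 + 2934) = 520*2211 = 1149720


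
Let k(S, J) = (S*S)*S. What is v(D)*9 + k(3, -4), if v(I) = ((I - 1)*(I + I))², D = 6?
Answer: 32427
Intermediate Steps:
k(S, J) = S³ (k(S, J) = S²*S = S³)
v(I) = 4*I²*(-1 + I)² (v(I) = ((-1 + I)*(2*I))² = (2*I*(-1 + I))² = 4*I²*(-1 + I)²)
v(D)*9 + k(3, -4) = (4*6²*(-1 + 6)²)*9 + 3³ = (4*36*5²)*9 + 27 = (4*36*25)*9 + 27 = 3600*9 + 27 = 32400 + 27 = 32427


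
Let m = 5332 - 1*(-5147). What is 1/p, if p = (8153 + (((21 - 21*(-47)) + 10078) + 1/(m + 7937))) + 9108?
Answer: 18416/522038353 ≈ 3.5277e-5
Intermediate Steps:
m = 10479 (m = 5332 + 5147 = 10479)
p = 522038353/18416 (p = (8153 + (((21 - 21*(-47)) + 10078) + 1/(10479 + 7937))) + 9108 = (8153 + (((21 + 987) + 10078) + 1/18416)) + 9108 = (8153 + ((1008 + 10078) + 1/18416)) + 9108 = (8153 + (11086 + 1/18416)) + 9108 = (8153 + 204159777/18416) + 9108 = 354305425/18416 + 9108 = 522038353/18416 ≈ 28347.)
1/p = 1/(522038353/18416) = 18416/522038353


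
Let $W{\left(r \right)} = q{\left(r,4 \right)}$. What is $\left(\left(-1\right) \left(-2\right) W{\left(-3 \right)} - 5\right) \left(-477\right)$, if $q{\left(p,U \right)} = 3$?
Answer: $-477$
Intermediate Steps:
$W{\left(r \right)} = 3$
$\left(\left(-1\right) \left(-2\right) W{\left(-3 \right)} - 5\right) \left(-477\right) = \left(\left(-1\right) \left(-2\right) 3 - 5\right) \left(-477\right) = \left(2 \cdot 3 - 5\right) \left(-477\right) = \left(6 - 5\right) \left(-477\right) = 1 \left(-477\right) = -477$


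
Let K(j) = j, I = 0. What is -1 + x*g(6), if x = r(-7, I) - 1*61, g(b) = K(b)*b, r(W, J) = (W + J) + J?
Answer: -2449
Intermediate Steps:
r(W, J) = W + 2*J (r(W, J) = (J + W) + J = W + 2*J)
g(b) = b² (g(b) = b*b = b²)
x = -68 (x = (-7 + 2*0) - 1*61 = (-7 + 0) - 61 = -7 - 61 = -68)
-1 + x*g(6) = -1 - 68*6² = -1 - 68*36 = -1 - 2448 = -2449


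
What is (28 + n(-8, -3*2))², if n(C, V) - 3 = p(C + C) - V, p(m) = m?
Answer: 441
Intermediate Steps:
n(C, V) = 3 - V + 2*C (n(C, V) = 3 + ((C + C) - V) = 3 + (2*C - V) = 3 + (-V + 2*C) = 3 - V + 2*C)
(28 + n(-8, -3*2))² = (28 + (3 - (-3)*2 + 2*(-8)))² = (28 + (3 - 1*(-6) - 16))² = (28 + (3 + 6 - 16))² = (28 - 7)² = 21² = 441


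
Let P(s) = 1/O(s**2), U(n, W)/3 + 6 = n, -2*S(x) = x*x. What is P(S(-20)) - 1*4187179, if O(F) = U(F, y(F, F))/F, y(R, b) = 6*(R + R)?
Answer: -251193035389/59991 ≈ -4.1872e+6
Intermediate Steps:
S(x) = -x**2/2 (S(x) = -x*x/2 = -x**2/2)
y(R, b) = 12*R (y(R, b) = 6*(2*R) = 12*R)
U(n, W) = -18 + 3*n
O(F) = (-18 + 3*F)/F
P(s) = 1/(3 - 18/s**2)
P(S(-20)) - 1*4187179 = (-1/2*(-20)**2)**2/(3*(-6 + (-1/2*(-20)**2)**2)) - 1*4187179 = (-1/2*400)**2/(3*(-6 + (-1/2*400)**2)) - 4187179 = (1/3)*(-200)**2/(-6 + (-200)**2) - 4187179 = (1/3)*40000/(-6 + 40000) - 4187179 = (1/3)*40000/39994 - 4187179 = (1/3)*40000*(1/39994) - 4187179 = 20000/59991 - 4187179 = -251193035389/59991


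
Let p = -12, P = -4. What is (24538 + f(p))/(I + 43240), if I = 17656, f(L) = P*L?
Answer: 12293/30448 ≈ 0.40374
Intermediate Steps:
f(L) = -4*L
(24538 + f(p))/(I + 43240) = (24538 - 4*(-12))/(17656 + 43240) = (24538 + 48)/60896 = 24586*(1/60896) = 12293/30448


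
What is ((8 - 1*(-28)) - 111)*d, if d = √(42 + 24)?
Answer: -75*√66 ≈ -609.30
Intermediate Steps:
d = √66 ≈ 8.1240
((8 - 1*(-28)) - 111)*d = ((8 - 1*(-28)) - 111)*√66 = ((8 + 28) - 111)*√66 = (36 - 111)*√66 = -75*√66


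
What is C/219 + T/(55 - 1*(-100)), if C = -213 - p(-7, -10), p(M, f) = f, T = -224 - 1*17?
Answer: -84244/33945 ≈ -2.4818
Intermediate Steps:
T = -241 (T = -224 - 17 = -241)
C = -203 (C = -213 - 1*(-10) = -213 + 10 = -203)
C/219 + T/(55 - 1*(-100)) = -203/219 - 241/(55 - 1*(-100)) = -203*1/219 - 241/(55 + 100) = -203/219 - 241/155 = -84244/33945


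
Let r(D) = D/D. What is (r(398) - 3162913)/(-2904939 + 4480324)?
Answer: -3162912/1575385 ≈ -2.0077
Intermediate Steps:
r(D) = 1
(r(398) - 3162913)/(-2904939 + 4480324) = (1 - 3162913)/(-2904939 + 4480324) = -3162912/1575385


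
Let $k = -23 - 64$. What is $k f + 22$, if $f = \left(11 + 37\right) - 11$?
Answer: $-3197$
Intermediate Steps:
$f = 37$ ($f = 48 - 11 = 37$)
$k = -87$
$k f + 22 = \left(-87\right) 37 + 22 = -3219 + 22 = -3197$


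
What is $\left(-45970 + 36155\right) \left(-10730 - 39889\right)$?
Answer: $496825485$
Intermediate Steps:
$\left(-45970 + 36155\right) \left(-10730 - 39889\right) = \left(-9815\right) \left(-50619\right) = 496825485$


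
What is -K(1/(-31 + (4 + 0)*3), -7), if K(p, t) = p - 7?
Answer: 134/19 ≈ 7.0526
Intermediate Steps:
K(p, t) = -7 + p
-K(1/(-31 + (4 + 0)*3), -7) = -(-7 + 1/(-31 + (4 + 0)*3)) = -(-7 + 1/(-31 + 4*3)) = -(-7 + 1/(-31 + 12)) = -(-7 + 1/(-19)) = -(-7 - 1/19) = -1*(-134/19) = 134/19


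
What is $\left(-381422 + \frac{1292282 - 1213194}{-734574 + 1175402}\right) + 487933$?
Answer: $\frac{11738277549}{110207} \approx 1.0651 \cdot 10^{5}$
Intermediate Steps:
$\left(-381422 + \frac{1292282 - 1213194}{-734574 + 1175402}\right) + 487933 = \left(-381422 + \frac{79088}{440828}\right) + 487933 = \left(-381422 + 79088 \cdot \frac{1}{440828}\right) + 487933 = \left(-381422 + \frac{19772}{110207}\right) + 487933 = - \frac{42035354582}{110207} + 487933 = \frac{11738277549}{110207}$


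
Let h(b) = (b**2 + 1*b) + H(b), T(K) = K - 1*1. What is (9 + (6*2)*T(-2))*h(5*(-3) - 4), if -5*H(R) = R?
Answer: -46683/5 ≈ -9336.6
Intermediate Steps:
H(R) = -R/5
T(K) = -1 + K (T(K) = K - 1 = -1 + K)
h(b) = b**2 + 4*b/5 (h(b) = (b**2 + 1*b) - b/5 = (b**2 + b) - b/5 = (b + b**2) - b/5 = b**2 + 4*b/5)
(9 + (6*2)*T(-2))*h(5*(-3) - 4) = (9 + (6*2)*(-1 - 2))*((5*(-3) - 4)*(4 + 5*(5*(-3) - 4))/5) = (9 + 12*(-3))*((-15 - 4)*(4 + 5*(-15 - 4))/5) = (9 - 36)*((1/5)*(-19)*(4 + 5*(-19))) = -27*(-19)*(4 - 95)/5 = -27*(-19)*(-91)/5 = -27*1729/5 = -46683/5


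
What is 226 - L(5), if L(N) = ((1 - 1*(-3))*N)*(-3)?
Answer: 286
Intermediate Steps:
L(N) = -12*N (L(N) = ((1 + 3)*N)*(-3) = (4*N)*(-3) = -12*N)
226 - L(5) = 226 - (-12)*5 = 226 - 1*(-60) = 226 + 60 = 286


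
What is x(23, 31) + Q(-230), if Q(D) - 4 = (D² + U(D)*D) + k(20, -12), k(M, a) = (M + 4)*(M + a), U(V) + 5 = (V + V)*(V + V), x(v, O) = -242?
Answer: -48613996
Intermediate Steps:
U(V) = -5 + 4*V² (U(V) = -5 + (V + V)*(V + V) = -5 + (2*V)*(2*V) = -5 + 4*V²)
k(M, a) = (4 + M)*(M + a)
Q(D) = 196 + D² + D*(-5 + 4*D²) (Q(D) = 4 + ((D² + (-5 + 4*D²)*D) + (20² + 4*20 + 4*(-12) + 20*(-12))) = 4 + ((D² + D*(-5 + 4*D²)) + (400 + 80 - 48 - 240)) = 4 + ((D² + D*(-5 + 4*D²)) + 192) = 4 + (192 + D² + D*(-5 + 4*D²)) = 196 + D² + D*(-5 + 4*D²))
x(23, 31) + Q(-230) = -242 + (196 + (-230)² - 230*(-5 + 4*(-230)²)) = -242 + (196 + 52900 - 230*(-5 + 4*52900)) = -242 + (196 + 52900 - 230*(-5 + 211600)) = -242 + (196 + 52900 - 230*211595) = -242 + (196 + 52900 - 48666850) = -242 - 48613754 = -48613996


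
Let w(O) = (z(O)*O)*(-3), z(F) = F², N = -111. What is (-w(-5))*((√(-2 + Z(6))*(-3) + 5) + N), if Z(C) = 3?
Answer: 40875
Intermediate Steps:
w(O) = -3*O³ (w(O) = (O²*O)*(-3) = O³*(-3) = -3*O³)
(-w(-5))*((√(-2 + Z(6))*(-3) + 5) + N) = (-(-3)*(-5)³)*((√(-2 + 3)*(-3) + 5) - 111) = (-(-3)*(-125))*((√1*(-3) + 5) - 111) = (-1*375)*((1*(-3) + 5) - 111) = -375*((-3 + 5) - 111) = -375*(2 - 111) = -375*(-109) = 40875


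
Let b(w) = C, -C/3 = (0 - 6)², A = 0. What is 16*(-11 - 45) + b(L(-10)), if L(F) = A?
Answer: -1004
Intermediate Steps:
C = -108 (C = -3*(0 - 6)² = -3*(-6)² = -3*36 = -108)
L(F) = 0
b(w) = -108
16*(-11 - 45) + b(L(-10)) = 16*(-11 - 45) - 108 = 16*(-56) - 108 = -896 - 108 = -1004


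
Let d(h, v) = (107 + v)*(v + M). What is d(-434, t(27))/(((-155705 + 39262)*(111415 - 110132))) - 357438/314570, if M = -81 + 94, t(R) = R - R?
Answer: -26700188454746/23497807898165 ≈ -1.1363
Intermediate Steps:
t(R) = 0
M = 13
d(h, v) = (13 + v)*(107 + v) (d(h, v) = (107 + v)*(v + 13) = (107 + v)*(13 + v) = (13 + v)*(107 + v))
d(-434, t(27))/(((-155705 + 39262)*(111415 - 110132))) - 357438/314570 = (1391 + 0² + 120*0)/(((-155705 + 39262)*(111415 - 110132))) - 357438/314570 = (1391 + 0 + 0)/((-116443*1283)) - 357438*1/314570 = 1391/(-149396369) - 178719/157285 = 1391*(-1/149396369) - 178719/157285 = -1391/149396369 - 178719/157285 = -26700188454746/23497807898165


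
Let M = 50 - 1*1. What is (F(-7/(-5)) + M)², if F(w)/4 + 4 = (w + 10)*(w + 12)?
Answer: 259242201/625 ≈ 4.1479e+5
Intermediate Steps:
M = 49 (M = 50 - 1 = 49)
F(w) = -16 + 4*(10 + w)*(12 + w) (F(w) = -16 + 4*((w + 10)*(w + 12)) = -16 + 4*((10 + w)*(12 + w)) = -16 + 4*(10 + w)*(12 + w))
(F(-7/(-5)) + M)² = ((464 + 4*(-7/(-5))² + 88*(-7/(-5))) + 49)² = ((464 + 4*(-7*(-⅕))² + 88*(-7*(-⅕))) + 49)² = ((464 + 4*(7/5)² + 88*(7/5)) + 49)² = ((464 + 4*(49/25) + 616/5) + 49)² = ((464 + 196/25 + 616/5) + 49)² = (14876/25 + 49)² = (16101/25)² = 259242201/625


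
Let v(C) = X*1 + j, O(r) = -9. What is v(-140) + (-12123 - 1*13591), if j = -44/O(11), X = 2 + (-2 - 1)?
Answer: -231391/9 ≈ -25710.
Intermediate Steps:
X = -1 (X = 2 - 3 = -1)
j = 44/9 (j = -44/(-9) = -44*(-1/9) = 44/9 ≈ 4.8889)
v(C) = 35/9 (v(C) = -1*1 + 44/9 = -1 + 44/9 = 35/9)
v(-140) + (-12123 - 1*13591) = 35/9 + (-12123 - 1*13591) = 35/9 + (-12123 - 13591) = 35/9 - 25714 = -231391/9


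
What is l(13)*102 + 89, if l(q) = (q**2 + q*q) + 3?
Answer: 34871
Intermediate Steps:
l(q) = 3 + 2*q**2 (l(q) = (q**2 + q**2) + 3 = 2*q**2 + 3 = 3 + 2*q**2)
l(13)*102 + 89 = (3 + 2*13**2)*102 + 89 = (3 + 2*169)*102 + 89 = (3 + 338)*102 + 89 = 341*102 + 89 = 34782 + 89 = 34871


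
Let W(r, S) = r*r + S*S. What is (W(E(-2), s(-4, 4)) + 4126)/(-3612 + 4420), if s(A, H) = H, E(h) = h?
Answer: 2073/404 ≈ 5.1312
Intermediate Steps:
W(r, S) = S² + r² (W(r, S) = r² + S² = S² + r²)
(W(E(-2), s(-4, 4)) + 4126)/(-3612 + 4420) = ((4² + (-2)²) + 4126)/(-3612 + 4420) = ((16 + 4) + 4126)/808 = (20 + 4126)*(1/808) = 4146*(1/808) = 2073/404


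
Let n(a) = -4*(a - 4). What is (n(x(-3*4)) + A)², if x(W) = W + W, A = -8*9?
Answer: 1600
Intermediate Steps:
A = -72
x(W) = 2*W
n(a) = 16 - 4*a (n(a) = -4*(-4 + a) = 16 - 4*a)
(n(x(-3*4)) + A)² = ((16 - 8*(-3*4)) - 72)² = ((16 - 8*(-12)) - 72)² = ((16 - 4*(-24)) - 72)² = ((16 + 96) - 72)² = (112 - 72)² = 40² = 1600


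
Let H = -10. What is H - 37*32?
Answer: -1194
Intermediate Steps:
H - 37*32 = -10 - 37*32 = -10 - 1184 = -1194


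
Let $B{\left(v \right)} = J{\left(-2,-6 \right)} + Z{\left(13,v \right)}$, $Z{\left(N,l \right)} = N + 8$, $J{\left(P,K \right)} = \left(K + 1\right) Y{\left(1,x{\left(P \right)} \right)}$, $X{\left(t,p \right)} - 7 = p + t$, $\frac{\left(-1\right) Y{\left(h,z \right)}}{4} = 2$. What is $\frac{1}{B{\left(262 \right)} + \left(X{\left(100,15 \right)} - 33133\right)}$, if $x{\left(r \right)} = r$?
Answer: $- \frac{1}{32950} \approx -3.0349 \cdot 10^{-5}$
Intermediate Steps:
$Y{\left(h,z \right)} = -8$ ($Y{\left(h,z \right)} = \left(-4\right) 2 = -8$)
$X{\left(t,p \right)} = 7 + p + t$ ($X{\left(t,p \right)} = 7 + \left(p + t\right) = 7 + p + t$)
$J{\left(P,K \right)} = -8 - 8 K$ ($J{\left(P,K \right)} = \left(K + 1\right) \left(-8\right) = \left(1 + K\right) \left(-8\right) = -8 - 8 K$)
$Z{\left(N,l \right)} = 8 + N$
$B{\left(v \right)} = 61$ ($B{\left(v \right)} = \left(-8 - -48\right) + \left(8 + 13\right) = \left(-8 + 48\right) + 21 = 40 + 21 = 61$)
$\frac{1}{B{\left(262 \right)} + \left(X{\left(100,15 \right)} - 33133\right)} = \frac{1}{61 + \left(\left(7 + 15 + 100\right) - 33133\right)} = \frac{1}{61 + \left(122 - 33133\right)} = \frac{1}{61 - 33011} = \frac{1}{-32950} = - \frac{1}{32950}$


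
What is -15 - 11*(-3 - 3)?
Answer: 51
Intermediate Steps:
-15 - 11*(-3 - 3) = -15 - 11*(-6) = -15 + 66 = 51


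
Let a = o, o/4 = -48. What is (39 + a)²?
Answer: 23409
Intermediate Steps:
o = -192 (o = 4*(-48) = -192)
a = -192
(39 + a)² = (39 - 192)² = (-153)² = 23409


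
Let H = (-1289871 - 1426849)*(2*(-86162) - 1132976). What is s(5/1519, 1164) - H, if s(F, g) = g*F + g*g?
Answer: -5386576423611156/1519 ≈ -3.5461e+12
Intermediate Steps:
s(F, g) = g² + F*g (s(F, g) = F*g + g² = g² + F*g)
H = 3546134616000 (H = -2716720*(-172324 - 1132976) = -2716720*(-1305300) = 3546134616000)
s(5/1519, 1164) - H = 1164*(5/1519 + 1164) - 1*3546134616000 = 1164*(5*(1/1519) + 1164) - 3546134616000 = 1164*(5/1519 + 1164) - 3546134616000 = 1164*(1768121/1519) - 3546134616000 = 2058092844/1519 - 3546134616000 = -5386576423611156/1519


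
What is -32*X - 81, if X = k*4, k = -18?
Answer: 2223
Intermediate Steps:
X = -72 (X = -18*4 = -72)
-32*X - 81 = -32*(-72) - 81 = 2304 - 81 = 2223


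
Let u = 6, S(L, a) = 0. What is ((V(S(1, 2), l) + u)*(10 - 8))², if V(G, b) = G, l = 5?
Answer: 144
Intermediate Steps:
((V(S(1, 2), l) + u)*(10 - 8))² = ((0 + 6)*(10 - 8))² = (6*2)² = 12² = 144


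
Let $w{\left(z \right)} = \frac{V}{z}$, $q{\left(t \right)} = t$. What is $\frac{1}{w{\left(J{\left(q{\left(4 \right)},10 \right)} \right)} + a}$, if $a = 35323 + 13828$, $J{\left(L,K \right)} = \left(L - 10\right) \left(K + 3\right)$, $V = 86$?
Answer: $\frac{39}{1916846} \approx 2.0346 \cdot 10^{-5}$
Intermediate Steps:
$J{\left(L,K \right)} = \left(-10 + L\right) \left(3 + K\right)$
$a = 49151$
$w{\left(z \right)} = \frac{86}{z}$
$\frac{1}{w{\left(J{\left(q{\left(4 \right)},10 \right)} \right)} + a} = \frac{1}{\frac{86}{-30 - 100 + 3 \cdot 4 + 10 \cdot 4} + 49151} = \frac{1}{\frac{86}{-30 - 100 + 12 + 40} + 49151} = \frac{1}{\frac{86}{-78} + 49151} = \frac{1}{86 \left(- \frac{1}{78}\right) + 49151} = \frac{1}{- \frac{43}{39} + 49151} = \frac{1}{\frac{1916846}{39}} = \frac{39}{1916846}$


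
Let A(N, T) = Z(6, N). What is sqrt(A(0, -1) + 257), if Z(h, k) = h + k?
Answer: sqrt(263) ≈ 16.217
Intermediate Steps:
A(N, T) = 6 + N
sqrt(A(0, -1) + 257) = sqrt((6 + 0) + 257) = sqrt(6 + 257) = sqrt(263)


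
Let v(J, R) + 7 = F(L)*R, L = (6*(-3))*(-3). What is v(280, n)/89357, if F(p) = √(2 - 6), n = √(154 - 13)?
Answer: -7/89357 + 2*I*√141/89357 ≈ -7.8337e-5 + 0.00026577*I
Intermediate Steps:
n = √141 ≈ 11.874
L = 54 (L = -18*(-3) = 54)
F(p) = 2*I (F(p) = √(-4) = 2*I)
v(J, R) = -7 + 2*I*R (v(J, R) = -7 + (2*I)*R = -7 + 2*I*R)
v(280, n)/89357 = (-7 + 2*I*√141)/89357 = (-7 + 2*I*√141)*(1/89357) = -7/89357 + 2*I*√141/89357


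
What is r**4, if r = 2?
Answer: 16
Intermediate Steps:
r**4 = 2**4 = 16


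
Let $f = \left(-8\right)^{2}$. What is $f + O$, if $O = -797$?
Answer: $-733$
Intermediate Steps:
$f = 64$
$f + O = 64 - 797 = -733$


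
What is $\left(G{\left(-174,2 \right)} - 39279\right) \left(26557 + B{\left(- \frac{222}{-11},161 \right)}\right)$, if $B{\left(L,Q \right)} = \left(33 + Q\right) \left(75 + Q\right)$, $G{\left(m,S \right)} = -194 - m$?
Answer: $-2842928959$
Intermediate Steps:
$\left(G{\left(-174,2 \right)} - 39279\right) \left(26557 + B{\left(- \frac{222}{-11},161 \right)}\right) = \left(\left(-194 - -174\right) - 39279\right) \left(26557 + \left(2475 + 161^{2} + 108 \cdot 161\right)\right) = \left(\left(-194 + 174\right) - 39279\right) \left(26557 + \left(2475 + 25921 + 17388\right)\right) = \left(-20 - 39279\right) \left(26557 + 45784\right) = \left(-39299\right) 72341 = -2842928959$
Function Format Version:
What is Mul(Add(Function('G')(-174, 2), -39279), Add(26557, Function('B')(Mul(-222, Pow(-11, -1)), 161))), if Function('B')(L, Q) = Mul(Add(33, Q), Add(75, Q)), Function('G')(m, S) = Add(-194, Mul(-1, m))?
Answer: -2842928959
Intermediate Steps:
Mul(Add(Function('G')(-174, 2), -39279), Add(26557, Function('B')(Mul(-222, Pow(-11, -1)), 161))) = Mul(Add(Add(-194, Mul(-1, -174)), -39279), Add(26557, Add(2475, Pow(161, 2), Mul(108, 161)))) = Mul(Add(Add(-194, 174), -39279), Add(26557, Add(2475, 25921, 17388))) = Mul(Add(-20, -39279), Add(26557, 45784)) = Mul(-39299, 72341) = -2842928959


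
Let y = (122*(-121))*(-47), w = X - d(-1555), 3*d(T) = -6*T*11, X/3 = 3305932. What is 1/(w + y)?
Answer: 1/10577400 ≈ 9.4541e-8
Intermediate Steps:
X = 9917796 (X = 3*3305932 = 9917796)
d(T) = -22*T (d(T) = (-6*T*11)/3 = (-66*T)/3 = -22*T)
w = 9883586 (w = 9917796 - (-22)*(-1555) = 9917796 - 1*34210 = 9917796 - 34210 = 9883586)
y = 693814 (y = -14762*(-47) = 693814)
1/(w + y) = 1/(9883586 + 693814) = 1/10577400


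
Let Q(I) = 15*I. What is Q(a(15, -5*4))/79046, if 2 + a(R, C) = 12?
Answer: 75/39523 ≈ 0.0018976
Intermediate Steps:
a(R, C) = 10 (a(R, C) = -2 + 12 = 10)
Q(a(15, -5*4))/79046 = (15*10)/79046 = 150*(1/79046) = 75/39523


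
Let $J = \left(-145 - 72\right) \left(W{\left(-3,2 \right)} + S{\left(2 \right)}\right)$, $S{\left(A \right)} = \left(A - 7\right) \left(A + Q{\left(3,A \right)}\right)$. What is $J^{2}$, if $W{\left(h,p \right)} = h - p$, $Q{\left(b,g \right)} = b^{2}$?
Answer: $169520400$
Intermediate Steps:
$S{\left(A \right)} = \left(-7 + A\right) \left(9 + A\right)$ ($S{\left(A \right)} = \left(A - 7\right) \left(A + 3^{2}\right) = \left(-7 + A\right) \left(A + 9\right) = \left(-7 + A\right) \left(9 + A\right)$)
$J = 13020$ ($J = \left(-145 - 72\right) \left(\left(-3 - 2\right) + \left(-63 + 2^{2} + 2 \cdot 2\right)\right) = - 217 \left(\left(-3 - 2\right) + \left(-63 + 4 + 4\right)\right) = - 217 \left(-5 - 55\right) = \left(-217\right) \left(-60\right) = 13020$)
$J^{2} = 13020^{2} = 169520400$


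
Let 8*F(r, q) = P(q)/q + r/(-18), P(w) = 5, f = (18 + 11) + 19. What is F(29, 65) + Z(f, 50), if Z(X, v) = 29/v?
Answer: 18169/46800 ≈ 0.38823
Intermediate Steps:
f = 48 (f = 29 + 19 = 48)
F(r, q) = -r/144 + 5/(8*q) (F(r, q) = (5/q + r/(-18))/8 = (5/q + r*(-1/18))/8 = (5/q - r/18)/8 = -r/144 + 5/(8*q))
F(29, 65) + Z(f, 50) = (1/144)*(90 - 1*65*29)/65 + 29/50 = (1/144)*(1/65)*(90 - 1885) + 29*(1/50) = (1/144)*(1/65)*(-1795) + 29/50 = -359/1872 + 29/50 = 18169/46800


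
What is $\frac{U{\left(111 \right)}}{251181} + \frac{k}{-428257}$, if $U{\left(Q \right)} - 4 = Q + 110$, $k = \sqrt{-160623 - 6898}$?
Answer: $\frac{25}{27909} - \frac{i \sqrt{167521}}{428257} \approx 0.00089577 - 0.00095572 i$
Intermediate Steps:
$k = i \sqrt{167521}$ ($k = \sqrt{-167521} = i \sqrt{167521} \approx 409.29 i$)
$U{\left(Q \right)} = 114 + Q$ ($U{\left(Q \right)} = 4 + \left(Q + 110\right) = 4 + \left(110 + Q\right) = 114 + Q$)
$\frac{U{\left(111 \right)}}{251181} + \frac{k}{-428257} = \frac{114 + 111}{251181} + \frac{i \sqrt{167521}}{-428257} = 225 \cdot \frac{1}{251181} + i \sqrt{167521} \left(- \frac{1}{428257}\right) = \frac{25}{27909} - \frac{i \sqrt{167521}}{428257}$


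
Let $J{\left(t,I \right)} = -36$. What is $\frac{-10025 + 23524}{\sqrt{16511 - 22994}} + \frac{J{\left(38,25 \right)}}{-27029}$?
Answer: $\frac{36}{27029} - \frac{13499 i \sqrt{6483}}{6483} \approx 0.0013319 - 167.65 i$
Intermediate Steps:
$\frac{-10025 + 23524}{\sqrt{16511 - 22994}} + \frac{J{\left(38,25 \right)}}{-27029} = \frac{-10025 + 23524}{\sqrt{16511 - 22994}} - \frac{36}{-27029} = \frac{13499}{\sqrt{-6483}} - - \frac{36}{27029} = \frac{13499}{i \sqrt{6483}} + \frac{36}{27029} = 13499 \left(- \frac{i \sqrt{6483}}{6483}\right) + \frac{36}{27029} = - \frac{13499 i \sqrt{6483}}{6483} + \frac{36}{27029} = \frac{36}{27029} - \frac{13499 i \sqrt{6483}}{6483}$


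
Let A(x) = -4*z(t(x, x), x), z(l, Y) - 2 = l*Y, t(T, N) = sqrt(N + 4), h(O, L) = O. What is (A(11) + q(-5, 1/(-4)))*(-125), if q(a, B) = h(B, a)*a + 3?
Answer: 1875/4 + 5500*sqrt(15) ≈ 21770.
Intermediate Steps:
t(T, N) = sqrt(4 + N)
q(a, B) = 3 + B*a (q(a, B) = B*a + 3 = 3 + B*a)
z(l, Y) = 2 + Y*l (z(l, Y) = 2 + l*Y = 2 + Y*l)
A(x) = -8 - 4*x*sqrt(4 + x) (A(x) = -4*(2 + x*sqrt(4 + x)) = -8 - 4*x*sqrt(4 + x))
(A(11) + q(-5, 1/(-4)))*(-125) = ((-8 - 4*11*sqrt(4 + 11)) + (3 - 5/(-4)))*(-125) = ((-8 - 4*11*sqrt(15)) + (3 - 1/4*(-5)))*(-125) = ((-8 - 44*sqrt(15)) + (3 + 5/4))*(-125) = ((-8 - 44*sqrt(15)) + 17/4)*(-125) = (-15/4 - 44*sqrt(15))*(-125) = 1875/4 + 5500*sqrt(15)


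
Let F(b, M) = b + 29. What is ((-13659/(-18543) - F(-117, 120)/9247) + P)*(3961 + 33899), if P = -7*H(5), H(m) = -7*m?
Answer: 75967678681320/8165101 ≈ 9.3040e+6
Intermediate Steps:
F(b, M) = 29 + b
P = 245 (P = -(-49)*5 = -7*(-35) = 245)
((-13659/(-18543) - F(-117, 120)/9247) + P)*(3961 + 33899) = ((-13659/(-18543) - (29 - 117)/9247) + 245)*(3961 + 33899) = ((-13659*(-1/18543) - 1*(-88)*(1/9247)) + 245)*37860 = ((4553/6181 + 88*(1/9247)) + 245)*37860 = ((4553/6181 + 88/9247) + 245)*37860 = (6092217/8165101 + 245)*37860 = (2006541962/8165101)*37860 = 75967678681320/8165101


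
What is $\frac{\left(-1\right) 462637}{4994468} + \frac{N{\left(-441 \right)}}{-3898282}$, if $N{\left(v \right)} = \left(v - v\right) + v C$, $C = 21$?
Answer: $- \frac{878617860743}{9734922351988} \approx -0.090254$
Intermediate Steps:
$N{\left(v \right)} = 21 v$ ($N{\left(v \right)} = \left(v - v\right) + v 21 = 0 + 21 v = 21 v$)
$\frac{\left(-1\right) 462637}{4994468} + \frac{N{\left(-441 \right)}}{-3898282} = \frac{\left(-1\right) 462637}{4994468} + \frac{21 \left(-441\right)}{-3898282} = \left(-462637\right) \frac{1}{4994468} - - \frac{9261}{3898282} = - \frac{462637}{4994468} + \frac{9261}{3898282} = - \frac{878617860743}{9734922351988}$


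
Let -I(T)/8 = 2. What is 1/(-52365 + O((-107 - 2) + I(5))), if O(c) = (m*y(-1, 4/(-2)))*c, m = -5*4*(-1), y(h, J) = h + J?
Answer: -1/44865 ≈ -2.2289e-5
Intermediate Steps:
I(T) = -16 (I(T) = -8*2 = -16)
y(h, J) = J + h
m = 20 (m = -20*(-1) = 20)
O(c) = -60*c (O(c) = (20*(4/(-2) - 1))*c = (20*(4*(-½) - 1))*c = (20*(-2 - 1))*c = (20*(-3))*c = -60*c)
1/(-52365 + O((-107 - 2) + I(5))) = 1/(-52365 - 60*((-107 - 2) - 16)) = 1/(-52365 - 60*(-109 - 16)) = 1/(-52365 - 60*(-125)) = 1/(-52365 + 7500) = 1/(-44865) = -1/44865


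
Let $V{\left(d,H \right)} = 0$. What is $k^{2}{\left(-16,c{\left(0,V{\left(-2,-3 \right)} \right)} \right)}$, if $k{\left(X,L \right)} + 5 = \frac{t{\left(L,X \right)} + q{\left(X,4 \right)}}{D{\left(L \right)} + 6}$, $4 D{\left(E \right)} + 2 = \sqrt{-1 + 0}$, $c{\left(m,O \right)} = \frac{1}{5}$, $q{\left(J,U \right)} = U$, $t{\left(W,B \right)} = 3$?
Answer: $\frac{3271697}{235225} + \frac{101304 i}{235225} \approx 13.909 + 0.43067 i$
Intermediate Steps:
$c{\left(m,O \right)} = \frac{1}{5}$
$D{\left(E \right)} = - \frac{1}{2} + \frac{i}{4}$ ($D{\left(E \right)} = - \frac{1}{2} + \frac{\sqrt{-1 + 0}}{4} = - \frac{1}{2} + \frac{\sqrt{-1}}{4} = - \frac{1}{2} + \frac{i}{4}$)
$k{\left(X,L \right)} = -5 + \frac{112 \left(\frac{11}{2} - \frac{i}{4}\right)}{485}$ ($k{\left(X,L \right)} = -5 + \frac{3 + 4}{\left(- \frac{1}{2} + \frac{i}{4}\right) + 6} = -5 + \frac{7}{\frac{11}{2} + \frac{i}{4}} = -5 + 7 \frac{16 \left(\frac{11}{2} - \frac{i}{4}\right)}{485} = -5 + \frac{112 \left(\frac{11}{2} - \frac{i}{4}\right)}{485}$)
$k^{2}{\left(-16,c{\left(0,V{\left(-2,-3 \right)} \right)} \right)} = \left(- \frac{1809}{485} - \frac{28 i}{485}\right)^{2}$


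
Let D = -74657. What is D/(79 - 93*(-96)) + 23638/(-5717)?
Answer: -639721535/51493019 ≈ -12.423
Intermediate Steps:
D/(79 - 93*(-96)) + 23638/(-5717) = -74657/(79 - 93*(-96)) + 23638/(-5717) = -74657/(79 + 8928) + 23638*(-1/5717) = -74657/9007 - 23638/5717 = -639721535/51493019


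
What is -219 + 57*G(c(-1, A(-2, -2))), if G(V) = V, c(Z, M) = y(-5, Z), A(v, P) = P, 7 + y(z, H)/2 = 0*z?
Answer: -1017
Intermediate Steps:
y(z, H) = -14 (y(z, H) = -14 + 2*(0*z) = -14 + 2*0 = -14 + 0 = -14)
c(Z, M) = -14
-219 + 57*G(c(-1, A(-2, -2))) = -219 + 57*(-14) = -219 - 798 = -1017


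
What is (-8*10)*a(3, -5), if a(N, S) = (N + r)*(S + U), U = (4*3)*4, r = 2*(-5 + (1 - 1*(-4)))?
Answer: -10320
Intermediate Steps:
r = 0 (r = 2*(-5 + (1 + 4)) = 2*(-5 + 5) = 2*0 = 0)
U = 48 (U = 12*4 = 48)
a(N, S) = N*(48 + S) (a(N, S) = (N + 0)*(S + 48) = N*(48 + S))
(-8*10)*a(3, -5) = (-8*10)*(3*(48 - 5)) = -240*43 = -80*129 = -10320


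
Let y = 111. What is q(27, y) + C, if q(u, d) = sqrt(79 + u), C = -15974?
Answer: -15974 + sqrt(106) ≈ -15964.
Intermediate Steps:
q(27, y) + C = sqrt(79 + 27) - 15974 = sqrt(106) - 15974 = -15974 + sqrt(106)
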